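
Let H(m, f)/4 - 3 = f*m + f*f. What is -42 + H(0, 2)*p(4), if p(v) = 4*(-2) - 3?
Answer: -350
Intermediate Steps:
H(m, f) = 12 + 4*f**2 + 4*f*m (H(m, f) = 12 + 4*(f*m + f*f) = 12 + 4*(f*m + f**2) = 12 + 4*(f**2 + f*m) = 12 + (4*f**2 + 4*f*m) = 12 + 4*f**2 + 4*f*m)
p(v) = -11 (p(v) = -8 - 3 = -11)
-42 + H(0, 2)*p(4) = -42 + (12 + 4*2**2 + 4*2*0)*(-11) = -42 + (12 + 4*4 + 0)*(-11) = -42 + (12 + 16 + 0)*(-11) = -42 + 28*(-11) = -42 - 308 = -350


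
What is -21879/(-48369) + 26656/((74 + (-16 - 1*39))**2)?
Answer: 432407461/5820403 ≈ 74.292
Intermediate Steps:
-21879/(-48369) + 26656/((74 + (-16 - 1*39))**2) = -21879*(-1/48369) + 26656/((74 + (-16 - 39))**2) = 7293/16123 + 26656/((74 - 55)**2) = 7293/16123 + 26656/(19**2) = 7293/16123 + 26656/361 = 432407461/5820403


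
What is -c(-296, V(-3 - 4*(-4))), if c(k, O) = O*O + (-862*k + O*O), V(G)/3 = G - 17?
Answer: -255440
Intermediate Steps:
V(G) = -51 + 3*G (V(G) = 3*(G - 17) = 3*(-17 + G) = -51 + 3*G)
c(k, O) = -862*k + 2*O**2 (c(k, O) = O**2 + (-862*k + O**2) = O**2 + (O**2 - 862*k) = -862*k + 2*O**2)
-c(-296, V(-3 - 4*(-4))) = -(-862*(-296) + 2*(-51 + 3*(-3 - 4*(-4)))**2) = -(255152 + 2*(-51 + 3*(-3 + 16))**2) = -(255152 + 2*(-51 + 3*13)**2) = -(255152 + 2*(-51 + 39)**2) = -(255152 + 2*(-12)**2) = -(255152 + 2*144) = -(255152 + 288) = -1*255440 = -255440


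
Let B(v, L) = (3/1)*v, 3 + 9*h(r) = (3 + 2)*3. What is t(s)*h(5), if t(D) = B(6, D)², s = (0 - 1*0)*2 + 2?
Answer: 432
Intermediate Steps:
h(r) = 4/3 (h(r) = -⅓ + ((3 + 2)*3)/9 = -⅓ + (5*3)/9 = -⅓ + (⅑)*15 = -⅓ + 5/3 = 4/3)
B(v, L) = 3*v (B(v, L) = (3*1)*v = 3*v)
s = 2 (s = (0 + 0)*2 + 2 = 0*2 + 2 = 0 + 2 = 2)
t(D) = 324 (t(D) = (3*6)² = 18² = 324)
t(s)*h(5) = 324*(4/3) = 432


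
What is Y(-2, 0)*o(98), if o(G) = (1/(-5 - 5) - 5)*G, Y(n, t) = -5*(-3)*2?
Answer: -14994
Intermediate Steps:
Y(n, t) = 30 (Y(n, t) = 15*2 = 30)
o(G) = -51*G/10 (o(G) = (1/(-10) - 5)*G = (-1/10 - 5)*G = -51*G/10)
Y(-2, 0)*o(98) = 30*(-51/10*98) = 30*(-2499/5) = -14994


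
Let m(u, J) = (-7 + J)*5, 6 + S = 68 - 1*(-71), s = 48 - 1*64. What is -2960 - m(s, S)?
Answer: -3590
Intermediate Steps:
s = -16 (s = 48 - 64 = -16)
S = 133 (S = -6 + (68 - 1*(-71)) = -6 + (68 + 71) = -6 + 139 = 133)
m(u, J) = -35 + 5*J
-2960 - m(s, S) = -2960 - (-35 + 5*133) = -2960 - (-35 + 665) = -2960 - 1*630 = -2960 - 630 = -3590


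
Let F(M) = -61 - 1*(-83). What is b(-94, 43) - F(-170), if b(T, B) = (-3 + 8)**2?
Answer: 3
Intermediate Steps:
b(T, B) = 25 (b(T, B) = 5**2 = 25)
F(M) = 22 (F(M) = -61 + 83 = 22)
b(-94, 43) - F(-170) = 25 - 1*22 = 25 - 22 = 3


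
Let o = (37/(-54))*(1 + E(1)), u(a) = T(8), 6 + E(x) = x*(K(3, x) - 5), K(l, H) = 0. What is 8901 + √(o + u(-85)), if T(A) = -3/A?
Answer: 8901 + √8394/36 ≈ 8903.5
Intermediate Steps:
E(x) = -6 - 5*x (E(x) = -6 + x*(0 - 5) = -6 + x*(-5) = -6 - 5*x)
u(a) = -3/8
o = 185/27 (o = (37/(-54))*(1 + (-6 - 5*1)) = (37*(-1/54))*(1 + (-6 - 5)) = -37*(1 - 11)/54 = -37/54*(-10) = 185/27 ≈ 6.8519)
8901 + √(o + u(-85)) = 8901 + √(185/27 - 3/8) = 8901 + √(1399/216) = 8901 + √8394/36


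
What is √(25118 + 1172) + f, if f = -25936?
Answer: -25936 + √26290 ≈ -25774.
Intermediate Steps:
√(25118 + 1172) + f = √(25118 + 1172) - 25936 = √26290 - 25936 = -25936 + √26290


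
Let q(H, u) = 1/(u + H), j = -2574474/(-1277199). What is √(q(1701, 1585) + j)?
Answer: √80521002078953502/199851234 ≈ 1.4199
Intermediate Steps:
j = 122594/60819 (j = -2574474*(-1/1277199) = 122594/60819 ≈ 2.0157)
q(H, u) = 1/(H + u)
√(q(1701, 1585) + j) = √(1/(1701 + 1585) + 122594/60819) = √(1/3286 + 122594/60819) = √(402904703/199851234) = √80521002078953502/199851234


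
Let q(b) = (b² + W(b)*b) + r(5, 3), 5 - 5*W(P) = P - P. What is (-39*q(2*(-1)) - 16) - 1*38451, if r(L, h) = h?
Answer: -38662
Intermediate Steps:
W(P) = 1 (W(P) = 1 - (P - P)/5 = 1 - ⅕*0 = 1 + 0 = 1)
q(b) = 3 + b + b² (q(b) = (b² + 1*b) + 3 = (b² + b) + 3 = (b + b²) + 3 = 3 + b + b²)
(-39*q(2*(-1)) - 16) - 1*38451 = (-39*(3 + 2*(-1) + (2*(-1))²) - 16) - 1*38451 = (-39*(3 - 2 + (-2)²) - 16) - 38451 = (-39*(3 - 2 + 4) - 16) - 38451 = (-39*5 - 16) - 38451 = (-195 - 16) - 38451 = -211 - 38451 = -38662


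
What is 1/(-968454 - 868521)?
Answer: -1/1836975 ≈ -5.4437e-7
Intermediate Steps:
1/(-968454 - 868521) = 1/(-1836975) = -1/1836975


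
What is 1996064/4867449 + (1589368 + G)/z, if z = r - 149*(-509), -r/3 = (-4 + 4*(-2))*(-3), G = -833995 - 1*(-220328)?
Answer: 4900342771661/368626515117 ≈ 13.294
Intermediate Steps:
G = -613667 (G = -833995 + 220328 = -613667)
r = -108 (r = -3*(-4 + 4*(-2))*(-3) = -3*(-4 - 8)*(-3) = -(-36)*(-3) = -3*36 = -108)
z = 75733 (z = -108 - 149*(-509) = -108 + 75841 = 75733)
1996064/4867449 + (1589368 + G)/z = 1996064/4867449 + (1589368 - 613667)/75733 = 1996064*(1/4867449) + 975701*(1/75733) = 1996064/4867449 + 975701/75733 = 4900342771661/368626515117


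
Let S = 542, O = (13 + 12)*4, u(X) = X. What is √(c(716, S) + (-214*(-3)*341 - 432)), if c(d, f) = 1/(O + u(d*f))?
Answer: √8230381830369083/194086 ≈ 467.43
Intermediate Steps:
O = 100 (O = 25*4 = 100)
c(d, f) = 1/(100 + d*f)
√(c(716, S) + (-214*(-3)*341 - 432)) = √(1/(100 + 716*542) + (-214*(-3)*341 - 432)) = √(1/(100 + 388072) + (642*341 - 432)) = √(1/388172 + (218922 - 432)) = √(1/388172 + 218490) = √(84811700281/388172) = √8230381830369083/194086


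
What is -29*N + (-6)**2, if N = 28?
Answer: -776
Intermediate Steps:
-29*N + (-6)**2 = -29*28 + (-6)**2 = -812 + 36 = -776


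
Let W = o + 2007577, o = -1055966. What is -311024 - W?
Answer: -1262635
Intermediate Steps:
W = 951611 (W = -1055966 + 2007577 = 951611)
-311024 - W = -311024 - 1*951611 = -311024 - 951611 = -1262635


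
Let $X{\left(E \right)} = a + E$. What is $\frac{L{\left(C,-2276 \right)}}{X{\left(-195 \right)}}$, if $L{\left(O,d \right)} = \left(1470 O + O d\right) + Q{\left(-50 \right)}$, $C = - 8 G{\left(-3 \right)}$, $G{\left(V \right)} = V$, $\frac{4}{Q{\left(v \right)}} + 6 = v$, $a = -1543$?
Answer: $\frac{270817}{24332} \approx 11.13$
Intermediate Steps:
$Q{\left(v \right)} = \frac{4}{-6 + v}$
$X{\left(E \right)} = -1543 + E$
$C = 24$ ($C = \left(-8\right) \left(-3\right) = 24$)
$L{\left(O,d \right)} = - \frac{1}{14} + 1470 O + O d$ ($L{\left(O,d \right)} = \left(1470 O + O d\right) + \frac{4}{-6 - 50} = \left(1470 O + O d\right) + \frac{4}{-56} = \left(1470 O + O d\right) + 4 \left(- \frac{1}{56}\right) = \left(1470 O + O d\right) - \frac{1}{14} = - \frac{1}{14} + 1470 O + O d$)
$\frac{L{\left(C,-2276 \right)}}{X{\left(-195 \right)}} = \frac{- \frac{1}{14} + 1470 \cdot 24 + 24 \left(-2276\right)}{-1543 - 195} = \frac{- \frac{1}{14} + 35280 - 54624}{-1738} = \left(- \frac{270817}{14}\right) \left(- \frac{1}{1738}\right) = \frac{270817}{24332}$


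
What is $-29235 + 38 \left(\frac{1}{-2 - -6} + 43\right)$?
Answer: $- \frac{55183}{2} \approx -27592.0$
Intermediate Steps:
$-29235 + 38 \left(\frac{1}{-2 - -6} + 43\right) = -29235 + 38 \left(\frac{1}{-2 + 6} + 43\right) = -29235 + 38 \left(\frac{1}{4} + 43\right) = -29235 + 38 \cdot \frac{173}{4} = -29235 + \frac{3287}{2} = - \frac{55183}{2}$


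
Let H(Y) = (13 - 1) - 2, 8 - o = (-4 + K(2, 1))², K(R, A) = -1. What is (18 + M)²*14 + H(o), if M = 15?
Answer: 15256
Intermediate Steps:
o = -17 (o = 8 - (-4 - 1)² = 8 - 1*(-5)² = 8 - 1*25 = 8 - 25 = -17)
H(Y) = 10 (H(Y) = 12 - 2 = 10)
(18 + M)²*14 + H(o) = (18 + 15)²*14 + 10 = 33²*14 + 10 = 1089*14 + 10 = 15246 + 10 = 15256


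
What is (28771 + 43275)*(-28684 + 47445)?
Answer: 1351655006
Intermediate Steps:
(28771 + 43275)*(-28684 + 47445) = 72046*18761 = 1351655006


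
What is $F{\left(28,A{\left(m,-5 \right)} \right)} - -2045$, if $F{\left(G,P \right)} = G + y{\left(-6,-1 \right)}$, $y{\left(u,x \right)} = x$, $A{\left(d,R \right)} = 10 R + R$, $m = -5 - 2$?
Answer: $2072$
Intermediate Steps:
$m = -7$ ($m = -5 - 2 = -7$)
$A{\left(d,R \right)} = 11 R$
$F{\left(G,P \right)} = -1 + G$ ($F{\left(G,P \right)} = G - 1 = -1 + G$)
$F{\left(28,A{\left(m,-5 \right)} \right)} - -2045 = \left(-1 + 28\right) - -2045 = 27 + 2045 = 2072$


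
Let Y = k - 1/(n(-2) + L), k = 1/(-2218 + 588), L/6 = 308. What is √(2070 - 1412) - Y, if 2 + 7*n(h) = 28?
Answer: 6093/5282015 + √658 ≈ 25.653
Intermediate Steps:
L = 1848 (L = 6*308 = 1848)
k = -1/1630 (k = 1/(-1630) = -1/1630 ≈ -0.00061350)
n(h) = 26/7 (n(h) = -2/7 + (⅐)*28 = -2/7 + 4 = 26/7)
Y = -6093/5282015 (Y = -1/1630 - 1/(26/7 + 1848) = -1/1630 - 1/12962/7 = -1/1630 - 1*7/12962 = -1/1630 - 7/12962 = -6093/5282015 ≈ -0.0011535)
√(2070 - 1412) - Y = √(2070 - 1412) - 1*(-6093/5282015) = √658 + 6093/5282015 = 6093/5282015 + √658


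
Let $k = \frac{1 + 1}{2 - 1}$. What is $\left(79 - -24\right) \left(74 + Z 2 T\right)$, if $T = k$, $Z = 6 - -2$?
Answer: $10918$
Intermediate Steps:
$Z = 8$ ($Z = 6 + 2 = 8$)
$k = 2$ ($k = \frac{2}{1} = 2 \cdot 1 = 2$)
$T = 2$
$\left(79 - -24\right) \left(74 + Z 2 T\right) = \left(79 - -24\right) \left(74 + 8 \cdot 2 \cdot 2\right) = \left(79 + 24\right) \left(74 + 16 \cdot 2\right) = 103 \left(74 + 32\right) = 103 \cdot 106 = 10918$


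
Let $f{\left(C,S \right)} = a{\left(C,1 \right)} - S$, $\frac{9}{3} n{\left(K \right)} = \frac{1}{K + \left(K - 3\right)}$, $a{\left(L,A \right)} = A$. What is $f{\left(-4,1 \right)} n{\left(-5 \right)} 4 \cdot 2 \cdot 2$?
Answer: $0$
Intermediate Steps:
$n{\left(K \right)} = \frac{1}{3 \left(-3 + 2 K\right)}$ ($n{\left(K \right)} = \frac{1}{3 \left(K + \left(K - 3\right)\right)} = \frac{1}{3 \left(K + \left(-3 + K\right)\right)} = \frac{1}{3 \left(-3 + 2 K\right)}$)
$f{\left(C,S \right)} = 1 - S$
$f{\left(-4,1 \right)} n{\left(-5 \right)} 4 \cdot 2 \cdot 2 = \left(1 - 1\right) \frac{1}{3 \left(-3 + 2 \left(-5\right)\right)} 4 \cdot 2 \cdot 2 = \left(1 - 1\right) \frac{1}{3 \left(-3 - 10\right)} 8 \cdot 2 = 0 \frac{1}{3 \left(-13\right)} 16 = 0 \cdot \frac{1}{3} \left(- \frac{1}{13}\right) 16 = 0 \left(- \frac{1}{39}\right) 16 = 0 \cdot 16 = 0$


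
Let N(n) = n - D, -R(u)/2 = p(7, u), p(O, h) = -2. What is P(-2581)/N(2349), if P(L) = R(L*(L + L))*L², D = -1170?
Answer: 26646244/3519 ≈ 7572.1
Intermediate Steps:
R(u) = 4 (R(u) = -2*(-2) = 4)
P(L) = 4*L²
N(n) = 1170 + n (N(n) = n - 1*(-1170) = n + 1170 = 1170 + n)
P(-2581)/N(2349) = (4*(-2581)²)/(1170 + 2349) = (4*6661561)/3519 = 26646244*(1/3519) = 26646244/3519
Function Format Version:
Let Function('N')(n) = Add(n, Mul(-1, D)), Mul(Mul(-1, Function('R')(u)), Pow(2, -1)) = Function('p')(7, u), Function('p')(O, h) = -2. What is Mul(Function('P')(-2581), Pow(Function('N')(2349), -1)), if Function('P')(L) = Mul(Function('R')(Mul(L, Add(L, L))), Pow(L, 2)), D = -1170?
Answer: Rational(26646244, 3519) ≈ 7572.1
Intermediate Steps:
Function('R')(u) = 4 (Function('R')(u) = Mul(-2, -2) = 4)
Function('P')(L) = Mul(4, Pow(L, 2))
Function('N')(n) = Add(1170, n) (Function('N')(n) = Add(n, Mul(-1, -1170)) = Add(n, 1170) = Add(1170, n))
Mul(Function('P')(-2581), Pow(Function('N')(2349), -1)) = Mul(Mul(4, Pow(-2581, 2)), Pow(Add(1170, 2349), -1)) = Mul(Mul(4, 6661561), Pow(3519, -1)) = Mul(26646244, Rational(1, 3519)) = Rational(26646244, 3519)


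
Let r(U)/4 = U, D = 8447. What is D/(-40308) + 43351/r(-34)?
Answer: -437135225/1370472 ≈ -318.97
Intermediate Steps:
r(U) = 4*U
D/(-40308) + 43351/r(-34) = 8447/(-40308) + 43351/((4*(-34))) = 8447*(-1/40308) + 43351/(-136) = -8447/40308 + 43351*(-1/136) = -8447/40308 - 43351/136 = -437135225/1370472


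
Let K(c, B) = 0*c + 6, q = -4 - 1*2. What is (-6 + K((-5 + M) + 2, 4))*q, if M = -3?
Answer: 0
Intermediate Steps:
q = -6 (q = -4 - 2 = -6)
K(c, B) = 6 (K(c, B) = 0 + 6 = 6)
(-6 + K((-5 + M) + 2, 4))*q = (-6 + 6)*(-6) = 0*(-6) = 0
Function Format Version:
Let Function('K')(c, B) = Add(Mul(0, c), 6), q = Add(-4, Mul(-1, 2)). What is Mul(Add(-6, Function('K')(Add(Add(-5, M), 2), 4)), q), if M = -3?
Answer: 0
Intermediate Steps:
q = -6 (q = Add(-4, -2) = -6)
Function('K')(c, B) = 6 (Function('K')(c, B) = Add(0, 6) = 6)
Mul(Add(-6, Function('K')(Add(Add(-5, M), 2), 4)), q) = Mul(Add(-6, 6), -6) = Mul(0, -6) = 0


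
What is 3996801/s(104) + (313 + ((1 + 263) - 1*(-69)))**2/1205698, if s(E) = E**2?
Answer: 185517256229/501570368 ≈ 369.87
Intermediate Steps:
3996801/s(104) + (313 + ((1 + 263) - 1*(-69)))**2/1205698 = 3996801/(104**2) + (313 + ((1 + 263) - 1*(-69)))**2/1205698 = 3996801/10816 + (313 + (264 + 69))**2*(1/1205698) = 3996801*(1/10816) + (313 + 333)**2*(1/1205698) = 3996801/10816 + 646**2*(1/1205698) = 3996801/10816 + 417316*(1/1205698) = 3996801/10816 + 208658/602849 = 185517256229/501570368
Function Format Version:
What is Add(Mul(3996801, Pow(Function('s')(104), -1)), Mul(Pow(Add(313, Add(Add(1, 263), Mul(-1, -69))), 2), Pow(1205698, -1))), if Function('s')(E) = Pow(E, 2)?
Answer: Rational(185517256229, 501570368) ≈ 369.87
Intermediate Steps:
Add(Mul(3996801, Pow(Function('s')(104), -1)), Mul(Pow(Add(313, Add(Add(1, 263), Mul(-1, -69))), 2), Pow(1205698, -1))) = Add(Mul(3996801, Pow(Pow(104, 2), -1)), Mul(Pow(Add(313, Add(Add(1, 263), Mul(-1, -69))), 2), Pow(1205698, -1))) = Add(Mul(3996801, Pow(10816, -1)), Mul(Pow(Add(313, Add(264, 69)), 2), Rational(1, 1205698))) = Add(Mul(3996801, Rational(1, 10816)), Mul(Pow(Add(313, 333), 2), Rational(1, 1205698))) = Add(Rational(3996801, 10816), Mul(Pow(646, 2), Rational(1, 1205698))) = Add(Rational(3996801, 10816), Mul(417316, Rational(1, 1205698))) = Add(Rational(3996801, 10816), Rational(208658, 602849)) = Rational(185517256229, 501570368)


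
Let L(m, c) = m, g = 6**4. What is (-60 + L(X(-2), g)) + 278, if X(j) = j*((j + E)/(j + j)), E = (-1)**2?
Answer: 435/2 ≈ 217.50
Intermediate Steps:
g = 1296
E = 1
X(j) = 1/2 + j/2 (X(j) = j*((j + 1)/(j + j)) = j*((1 + j)/((2*j))) = j*((1 + j)*(1/(2*j))) = j*((1 + j)/(2*j)) = 1/2 + j/2)
(-60 + L(X(-2), g)) + 278 = (-60 + (1/2 + (1/2)*(-2))) + 278 = (-60 + (1/2 - 1)) + 278 = (-60 - 1/2) + 278 = -121/2 + 278 = 435/2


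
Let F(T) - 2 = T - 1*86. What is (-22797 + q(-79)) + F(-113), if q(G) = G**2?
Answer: -16753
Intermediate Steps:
F(T) = -84 + T (F(T) = 2 + (T - 1*86) = 2 + (T - 86) = 2 + (-86 + T) = -84 + T)
(-22797 + q(-79)) + F(-113) = (-22797 + (-79)**2) + (-84 - 113) = (-22797 + 6241) - 197 = -16556 - 197 = -16753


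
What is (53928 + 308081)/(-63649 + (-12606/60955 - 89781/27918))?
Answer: -205348602485070/36106660453991 ≈ -5.6873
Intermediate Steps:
(53928 + 308081)/(-63649 + (-12606/60955 - 89781/27918)) = 362009/(-63649 + (-12606*1/60955 - 89781*1/27918)) = 362009/(-63649 + (-12606/60955 - 29927/9306)) = 362009/(-63649 - 1941511721/567247230) = 362009/(-36106660453991/567247230) = 362009*(-567247230/36106660453991) = -205348602485070/36106660453991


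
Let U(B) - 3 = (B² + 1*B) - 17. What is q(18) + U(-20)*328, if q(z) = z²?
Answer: 120372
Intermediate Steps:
U(B) = -14 + B + B² (U(B) = 3 + ((B² + 1*B) - 17) = 3 + ((B² + B) - 17) = 3 + ((B + B²) - 17) = 3 + (-17 + B + B²) = -14 + B + B²)
q(18) + U(-20)*328 = 18² + (-14 - 20 + (-20)²)*328 = 324 + (-14 - 20 + 400)*328 = 324 + 366*328 = 324 + 120048 = 120372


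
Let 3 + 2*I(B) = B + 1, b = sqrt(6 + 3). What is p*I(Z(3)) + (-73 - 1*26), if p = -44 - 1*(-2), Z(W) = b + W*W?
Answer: -309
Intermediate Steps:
b = 3 (b = sqrt(9) = 3)
Z(W) = 3 + W**2 (Z(W) = 3 + W*W = 3 + W**2)
p = -42 (p = -44 + 2 = -42)
I(B) = -1 + B/2 (I(B) = -3/2 + (B + 1)/2 = -3/2 + (1 + B)/2 = -3/2 + (1/2 + B/2) = -1 + B/2)
p*I(Z(3)) + (-73 - 1*26) = -42*(-1 + (3 + 3**2)/2) + (-73 - 1*26) = -42*(-1 + (3 + 9)/2) + (-73 - 26) = -42*(-1 + (1/2)*12) - 99 = -42*(-1 + 6) - 99 = -42*5 - 99 = -210 - 99 = -309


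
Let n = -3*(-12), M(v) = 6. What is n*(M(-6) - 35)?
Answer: -1044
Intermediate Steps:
n = 36
n*(M(-6) - 35) = 36*(6 - 35) = 36*(-29) = -1044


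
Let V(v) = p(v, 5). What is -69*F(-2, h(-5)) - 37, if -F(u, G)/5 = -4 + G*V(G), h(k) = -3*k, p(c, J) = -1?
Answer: -6592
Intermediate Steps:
V(v) = -1
F(u, G) = 20 + 5*G (F(u, G) = -5*(-4 + G*(-1)) = -5*(-4 - G) = 20 + 5*G)
-69*F(-2, h(-5)) - 37 = -69*(20 + 5*(-3*(-5))) - 37 = -69*(20 + 5*15) - 37 = -69*(20 + 75) - 37 = -69*95 - 37 = -6555 - 37 = -6592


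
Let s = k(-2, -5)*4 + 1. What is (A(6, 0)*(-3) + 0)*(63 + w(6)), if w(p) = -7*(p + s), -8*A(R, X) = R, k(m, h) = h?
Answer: 693/2 ≈ 346.50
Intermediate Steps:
A(R, X) = -R/8
s = -19 (s = -5*4 + 1 = -20 + 1 = -19)
w(p) = 133 - 7*p (w(p) = -7*(p - 19) = -7*(-19 + p) = 133 - 7*p)
(A(6, 0)*(-3) + 0)*(63 + w(6)) = (-⅛*6*(-3) + 0)*(63 + (133 - 7*6)) = (-¾*(-3) + 0)*(63 + (133 - 42)) = (9/4 + 0)*(63 + 91) = (9/4)*154 = 693/2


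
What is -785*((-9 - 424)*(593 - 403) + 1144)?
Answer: 63683910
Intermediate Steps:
-785*((-9 - 424)*(593 - 403) + 1144) = -785*(-433*190 + 1144) = -785*(-82270 + 1144) = -785*(-81126) = 63683910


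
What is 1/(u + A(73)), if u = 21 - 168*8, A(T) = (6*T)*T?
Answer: 1/30651 ≈ 3.2625e-5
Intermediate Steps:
A(T) = 6*T²
u = -1323 (u = 21 - 28*48 = 21 - 1344 = -1323)
1/(u + A(73)) = 1/(-1323 + 6*73²) = 1/(-1323 + 6*5329) = 1/(-1323 + 31974) = 1/30651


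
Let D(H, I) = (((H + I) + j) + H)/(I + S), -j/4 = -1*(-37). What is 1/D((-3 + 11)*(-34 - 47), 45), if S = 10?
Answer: -55/1399 ≈ -0.039314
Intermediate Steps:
j = -148 (j = -(-4)*(-37) = -4*37 = -148)
D(H, I) = (-148 + I + 2*H)/(10 + I) (D(H, I) = (((H + I) - 148) + H)/(I + 10) = ((-148 + H + I) + H)/(10 + I) = (-148 + I + 2*H)/(10 + I))
1/D((-3 + 11)*(-34 - 47), 45) = 1/((-148 + 45 + 2*((-3 + 11)*(-34 - 47)))/(10 + 45)) = 1/((-148 + 45 + 2*(8*(-81)))/55) = 1/((-148 + 45 + 2*(-648))/55) = 1/((-148 + 45 - 1296)/55) = 1/((1/55)*(-1399)) = 1/(-1399/55) = -55/1399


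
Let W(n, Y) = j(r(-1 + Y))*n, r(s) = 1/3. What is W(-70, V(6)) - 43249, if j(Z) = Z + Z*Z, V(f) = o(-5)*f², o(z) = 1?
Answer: -389521/9 ≈ -43280.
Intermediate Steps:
V(f) = f² (V(f) = 1*f² = f²)
r(s) = ⅓ (r(s) = 1*(⅓) = ⅓)
j(Z) = Z + Z²
W(n, Y) = 4*n/9 (W(n, Y) = ((1 + ⅓)/3)*n = ((⅓)*(4/3))*n = 4*n/9)
W(-70, V(6)) - 43249 = (4/9)*(-70) - 43249 = -280/9 - 43249 = -389521/9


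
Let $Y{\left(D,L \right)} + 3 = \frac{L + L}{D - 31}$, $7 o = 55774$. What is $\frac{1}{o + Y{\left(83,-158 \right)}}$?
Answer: $\frac{91}{724236} \approx 0.00012565$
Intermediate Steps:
$o = \frac{55774}{7}$ ($o = \frac{1}{7} \cdot 55774 = \frac{55774}{7} \approx 7967.7$)
$Y{\left(D,L \right)} = -3 + \frac{2 L}{-31 + D}$ ($Y{\left(D,L \right)} = -3 + \frac{L + L}{D - 31} = -3 + \frac{2 L}{-31 + D}$)
$\frac{1}{o + Y{\left(83,-158 \right)}} = \frac{1}{\frac{55774}{7} + \frac{93 - 249 + 2 \left(-158\right)}{-31 + 83}} = \frac{1}{\frac{55774}{7} + \frac{93 - 249 - 316}{52}} = \frac{1}{\frac{55774}{7} + \frac{1}{52} \left(-472\right)} = \frac{1}{\frac{55774}{7} - \frac{118}{13}} = \frac{1}{\frac{724236}{91}} = \frac{91}{724236}$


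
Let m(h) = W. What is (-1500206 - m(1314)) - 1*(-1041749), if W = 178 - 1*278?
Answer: -458357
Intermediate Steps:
W = -100 (W = 178 - 278 = -100)
m(h) = -100
(-1500206 - m(1314)) - 1*(-1041749) = (-1500206 - 1*(-100)) - 1*(-1041749) = (-1500206 + 100) + 1041749 = -1500106 + 1041749 = -458357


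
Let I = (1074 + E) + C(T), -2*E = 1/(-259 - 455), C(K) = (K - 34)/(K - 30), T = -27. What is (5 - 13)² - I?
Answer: -9144125/9044 ≈ -1011.1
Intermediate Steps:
C(K) = (-34 + K)/(-30 + K)
E = 1/1428 (E = -1/(2*(-259 - 455)) = -½/(-714) = -½*(-1/714) = 1/1428 ≈ 0.00070028)
I = 9722941/9044 (I = (1074 + 1/1428) + (-34 - 27)/(-30 - 27) = 1533673/1428 - 61/(-57) = 1533673/1428 - 1/57*(-61) = 1533673/1428 + 61/57 = 9722941/9044 ≈ 1075.1)
(5 - 13)² - I = (5 - 13)² - 1*9722941/9044 = (-8)² - 9722941/9044 = 64 - 9722941/9044 = -9144125/9044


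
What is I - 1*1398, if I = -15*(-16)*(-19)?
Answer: -5958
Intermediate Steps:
I = -4560 (I = 240*(-19) = -4560)
I - 1*1398 = -4560 - 1*1398 = -4560 - 1398 = -5958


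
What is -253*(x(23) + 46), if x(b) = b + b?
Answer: -23276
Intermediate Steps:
x(b) = 2*b
-253*(x(23) + 46) = -253*(2*23 + 46) = -253*(46 + 46) = -253*92 = -23276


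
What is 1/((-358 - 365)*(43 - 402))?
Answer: 1/259557 ≈ 3.8527e-6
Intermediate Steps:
1/((-358 - 365)*(43 - 402)) = 1/(-723*(-359)) = 1/259557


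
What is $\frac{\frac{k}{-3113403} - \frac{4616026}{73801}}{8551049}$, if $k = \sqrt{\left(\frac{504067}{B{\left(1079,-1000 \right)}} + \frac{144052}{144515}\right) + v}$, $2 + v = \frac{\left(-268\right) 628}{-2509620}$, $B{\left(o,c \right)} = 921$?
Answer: $- \frac{4616026}{631075967249} - \frac{\sqrt{8362163941691766618692441}}{3293604858517873640177983} \approx -7.3145 \cdot 10^{-6}$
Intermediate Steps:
$v = - \frac{1212734}{627405}$ ($v = -2 + \frac{\left(-268\right) 628}{-2509620} = -2 - - \frac{42076}{627405} = -2 + \frac{42076}{627405} = - \frac{1212734}{627405} \approx -1.9329$)
$k = \frac{3 \sqrt{8362163941691766618692441}}{371140214767}$ ($k = \sqrt{\left(\frac{504067}{921} + \frac{144052}{144515}\right) - \frac{1212734}{627405}} = \sqrt{\frac{72977914397}{133098315} - \frac{1212734}{627405}} = \sqrt{\frac{202779091245807}{371140214767}} = \frac{3 \sqrt{8362163941691766618692441}}{371140214767} \approx 23.375$)
$\frac{\frac{k}{-3113403} - \frac{4616026}{73801}}{8551049} = \frac{\frac{\frac{3}{371140214767} \sqrt{8362163941691766618692441}}{-3113403} - \frac{4616026}{73801}}{8551049} = \left(\frac{3 \sqrt{8362163941691766618692441}}{371140214767} \left(- \frac{1}{3113403}\right) - \frac{4616026}{73801}\right) \frac{1}{8551049} = \left(- \frac{\sqrt{8362163941691766618692441}}{385169686025407367} - \frac{4616026}{73801}\right) \frac{1}{8551049} = \left(- \frac{4616026}{73801} - \frac{\sqrt{8362163941691766618692441}}{385169686025407367}\right) \frac{1}{8551049} = - \frac{4616026}{631075967249} - \frac{\sqrt{8362163941691766618692441}}{3293604858517873640177983}$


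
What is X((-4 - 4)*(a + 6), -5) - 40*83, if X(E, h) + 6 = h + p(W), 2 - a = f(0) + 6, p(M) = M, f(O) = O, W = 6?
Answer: -3325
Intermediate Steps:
a = -4 (a = 2 - (0 + 6) = 2 - 1*6 = 2 - 6 = -4)
X(E, h) = h (X(E, h) = -6 + (h + 6) = -6 + (6 + h) = h)
X((-4 - 4)*(a + 6), -5) - 40*83 = -5 - 40*83 = -5 - 3320 = -3325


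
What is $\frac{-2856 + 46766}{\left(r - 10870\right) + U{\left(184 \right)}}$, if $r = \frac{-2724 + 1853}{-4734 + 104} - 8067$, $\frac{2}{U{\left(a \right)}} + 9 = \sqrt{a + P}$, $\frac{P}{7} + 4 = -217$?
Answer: $- \frac{221892066028897800}{95694171665705459} + \frac{470647139500 i \sqrt{1363}}{2775130978305458311} \approx -2.3188 + 6.2612 \cdot 10^{-6} i$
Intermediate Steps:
$P = -1547$ ($P = -28 + 7 \left(-217\right) = -28 - 1519 = -1547$)
$U{\left(a \right)} = \frac{2}{-9 + \sqrt{-1547 + a}}$ ($U{\left(a \right)} = \frac{2}{-9 + \sqrt{a - 1547}} = \frac{2}{-9 + \sqrt{-1547 + a}}$)
$r = - \frac{37349339}{4630}$ ($r = - \frac{871}{-4630} - 8067 = \left(-871\right) \left(- \frac{1}{4630}\right) - 8067 = \frac{871}{4630} - 8067 = - \frac{37349339}{4630} \approx -8066.8$)
$\frac{-2856 + 46766}{\left(r - 10870\right) + U{\left(184 \right)}} = \frac{-2856 + 46766}{\left(- \frac{37349339}{4630} - 10870\right) + \frac{2}{-9 + \sqrt{-1547 + 184}}} = \frac{43910}{- \frac{87677439}{4630} + \frac{2}{-9 + \sqrt{-1363}}} = \frac{43910}{- \frac{87677439}{4630} + \frac{2}{-9 + i \sqrt{1363}}}$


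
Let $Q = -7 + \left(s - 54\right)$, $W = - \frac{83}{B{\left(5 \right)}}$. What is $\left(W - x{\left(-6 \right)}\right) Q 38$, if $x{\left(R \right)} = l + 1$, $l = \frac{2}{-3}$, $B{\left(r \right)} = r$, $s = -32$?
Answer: $\frac{299212}{5} \approx 59842.0$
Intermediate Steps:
$l = - \frac{2}{3}$ ($l = 2 \left(- \frac{1}{3}\right) = - \frac{2}{3} \approx -0.66667$)
$W = - \frac{83}{5} \approx -16.6$
$x{\left(R \right)} = \frac{1}{3}$ ($x{\left(R \right)} = - \frac{2}{3} + 1 = \frac{1}{3}$)
$Q = -93$ ($Q = -7 - 86 = -93$)
$\left(W - x{\left(-6 \right)}\right) Q 38 = \left(- \frac{83}{5} - \frac{1}{3}\right) \left(-93\right) 38 = \left(- \frac{254}{15}\right) \left(-93\right) 38 = \frac{7874}{5} \cdot 38 = \frac{299212}{5}$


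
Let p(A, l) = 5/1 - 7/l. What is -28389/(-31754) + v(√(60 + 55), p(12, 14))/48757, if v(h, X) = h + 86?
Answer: 1386893317/1548229778 + √115/48757 ≈ 0.89601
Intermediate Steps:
p(A, l) = 5 - 7/l (p(A, l) = 5*1 - 7/l = 5 - 7/l)
v(h, X) = 86 + h
-28389/(-31754) + v(√(60 + 55), p(12, 14))/48757 = -28389/(-31754) + (86 + √(60 + 55))/48757 = -28389*(-1/31754) + (86 + √115)*(1/48757) = 28389/31754 + (86/48757 + √115/48757) = 1386893317/1548229778 + √115/48757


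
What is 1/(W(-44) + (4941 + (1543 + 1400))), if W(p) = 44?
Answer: 1/7928 ≈ 0.00012614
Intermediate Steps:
1/(W(-44) + (4941 + (1543 + 1400))) = 1/(44 + (4941 + (1543 + 1400))) = 1/(44 + (4941 + 2943)) = 1/(44 + 7884) = 1/7928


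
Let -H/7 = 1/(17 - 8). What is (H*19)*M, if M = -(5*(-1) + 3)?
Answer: -266/9 ≈ -29.556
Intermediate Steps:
H = -7/9 (H = -7/(17 - 8) = -7/9 ≈ -0.77778)
M = 2 (M = -(-5 + 3) = -1*(-2) = 2)
(H*19)*M = -7/9*19*2 = -133/9*2 = -266/9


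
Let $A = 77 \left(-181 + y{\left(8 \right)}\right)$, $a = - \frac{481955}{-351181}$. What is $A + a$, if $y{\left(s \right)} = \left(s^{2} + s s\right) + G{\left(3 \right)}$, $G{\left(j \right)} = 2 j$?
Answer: $- \frac{1270442084}{351181} \approx -3617.6$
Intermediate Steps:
$y{\left(s \right)} = 6 + 2 s^{2}$ ($y{\left(s \right)} = \left(s^{2} + s s\right) + 2 \cdot 3 = \left(s^{2} + s^{2}\right) + 6 = 2 s^{2} + 6 = 6 + 2 s^{2}$)
$a = \frac{481955}{351181}$ ($a = \left(-481955\right) \left(- \frac{1}{351181}\right) = \frac{481955}{351181} \approx 1.3724$)
$A = -3619$ ($A = 77 \left(-181 + \left(6 + 2 \cdot 8^{2}\right)\right) = 77 \left(-181 + \left(6 + 2 \cdot 64\right)\right) = 77 \left(-181 + \left(6 + 128\right)\right) = 77 \left(-181 + 134\right) = 77 \left(-47\right) = -3619$)
$A + a = -3619 + \frac{481955}{351181} = - \frac{1270442084}{351181}$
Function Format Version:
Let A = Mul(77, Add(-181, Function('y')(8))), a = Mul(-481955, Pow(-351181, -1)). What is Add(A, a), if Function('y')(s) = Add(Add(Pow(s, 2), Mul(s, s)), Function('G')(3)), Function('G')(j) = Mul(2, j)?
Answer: Rational(-1270442084, 351181) ≈ -3617.6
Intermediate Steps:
Function('y')(s) = Add(6, Mul(2, Pow(s, 2))) (Function('y')(s) = Add(Add(Pow(s, 2), Mul(s, s)), Mul(2, 3)) = Add(Add(Pow(s, 2), Pow(s, 2)), 6) = Add(Mul(2, Pow(s, 2)), 6) = Add(6, Mul(2, Pow(s, 2))))
a = Rational(481955, 351181) (a = Mul(-481955, Rational(-1, 351181)) = Rational(481955, 351181) ≈ 1.3724)
A = -3619 (A = Mul(77, Add(-181, Add(6, Mul(2, Pow(8, 2))))) = Mul(77, Add(-181, Add(6, Mul(2, 64)))) = Mul(77, Add(-181, Add(6, 128))) = Mul(77, Add(-181, 134)) = Mul(77, -47) = -3619)
Add(A, a) = Add(-3619, Rational(481955, 351181)) = Rational(-1270442084, 351181)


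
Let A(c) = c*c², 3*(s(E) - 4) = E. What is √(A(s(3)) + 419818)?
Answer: √419943 ≈ 648.03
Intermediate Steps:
s(E) = 4 + E/3
A(c) = c³
√(A(s(3)) + 419818) = √((4 + (⅓)*3)³ + 419818) = √((4 + 1)³ + 419818) = √(5³ + 419818) = √(125 + 419818) = √419943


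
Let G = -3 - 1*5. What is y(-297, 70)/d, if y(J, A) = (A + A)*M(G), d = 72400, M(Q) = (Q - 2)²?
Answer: 35/181 ≈ 0.19337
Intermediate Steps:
G = -8 (G = -3 - 5 = -8)
M(Q) = (-2 + Q)²
y(J, A) = 200*A (y(J, A) = (A + A)*(-2 - 8)² = (2*A)*(-10)² = (2*A)*100 = 200*A)
y(-297, 70)/d = (200*70)/72400 = 14000*(1/72400) = 35/181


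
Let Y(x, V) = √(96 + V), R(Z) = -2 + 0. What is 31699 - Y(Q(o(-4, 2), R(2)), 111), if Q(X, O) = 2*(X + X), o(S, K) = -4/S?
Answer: 31699 - 3*√23 ≈ 31685.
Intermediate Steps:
R(Z) = -2
Q(X, O) = 4*X (Q(X, O) = 2*(2*X) = 4*X)
31699 - Y(Q(o(-4, 2), R(2)), 111) = 31699 - √(96 + 111) = 31699 - √207 = 31699 - 3*√23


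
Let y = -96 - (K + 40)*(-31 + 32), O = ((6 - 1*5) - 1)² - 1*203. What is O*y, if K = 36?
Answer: 34916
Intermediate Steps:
O = -203 (O = ((6 - 5) - 1)² - 203 = (1 - 1)² - 203 = 0² - 203 = 0 - 203 = -203)
y = -172 (y = -96 - (36 + 40)*(-31 + 32) = -96 - 76 = -172)
O*y = -203*(-172) = 34916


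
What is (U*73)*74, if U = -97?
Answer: -523994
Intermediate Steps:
(U*73)*74 = -97*73*74 = -7081*74 = -523994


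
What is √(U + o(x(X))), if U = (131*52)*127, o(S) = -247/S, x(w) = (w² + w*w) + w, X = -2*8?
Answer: √13302138967/124 ≈ 930.12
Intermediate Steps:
X = -16
x(w) = w + 2*w² (x(w) = (w² + w²) + w = 2*w² + w = w + 2*w²)
U = 865124 (U = 6812*127 = 865124)
√(U + o(x(X))) = √(865124 - 247*(-1/(16*(1 + 2*(-16))))) = √(865124 - 247*(-1/(16*(1 - 32)))) = √(865124 - 247/((-16*(-31)))) = √(865124 - 247/496) = √(429101257/496) = √13302138967/124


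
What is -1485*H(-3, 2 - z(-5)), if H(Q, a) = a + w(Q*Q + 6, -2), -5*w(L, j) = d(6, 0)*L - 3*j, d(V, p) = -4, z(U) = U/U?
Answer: -17523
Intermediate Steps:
z(U) = 1
w(L, j) = 3*j/5 + 4*L/5 (w(L, j) = -(-4*L - 3*j)/5 = 3*j/5 + 4*L/5)
H(Q, a) = 18/5 + a + 4*Q²/5 (H(Q, a) = a + ((⅗)*(-2) + 4*(Q*Q + 6)/5) = a + (-6/5 + 4*(Q² + 6)/5) = a + (-6/5 + 4*(6 + Q²)/5) = a + (-6/5 + (24/5 + 4*Q²/5)) = a + (18/5 + 4*Q²/5) = 18/5 + a + 4*Q²/5)
-1485*H(-3, 2 - z(-5)) = -1485*(18/5 + (2 - 1*1) + (⅘)*(-3)²) = -1485*(18/5 + (2 - 1) + (⅘)*9) = -1485*(18/5 + 1 + 36/5) = -1485*59/5 = -17523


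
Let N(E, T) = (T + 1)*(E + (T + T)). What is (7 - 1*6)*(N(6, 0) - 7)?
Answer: -1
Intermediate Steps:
N(E, T) = (1 + T)*(E + 2*T)
(7 - 1*6)*(N(6, 0) - 7) = (7 - 1*6)*((6 + 2*0 + 2*0² + 6*0) - 7) = (7 - 6)*((6 + 0 + 2*0 + 0) - 7) = 1*((6 + 0 + 0 + 0) - 7) = 1*(6 - 7) = 1*(-1) = -1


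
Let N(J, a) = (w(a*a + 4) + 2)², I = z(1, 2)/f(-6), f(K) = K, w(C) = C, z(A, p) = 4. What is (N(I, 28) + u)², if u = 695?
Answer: 390368792025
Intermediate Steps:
I = -⅔ (I = 4/(-6) = 4*(-⅙) = -⅔ ≈ -0.66667)
N(J, a) = (6 + a²)² (N(J, a) = ((a*a + 4) + 2)² = ((a² + 4) + 2)² = ((4 + a²) + 2)² = (6 + a²)²)
(N(I, 28) + u)² = ((6 + 28²)² + 695)² = ((6 + 784)² + 695)² = (790² + 695)² = (624100 + 695)² = 624795² = 390368792025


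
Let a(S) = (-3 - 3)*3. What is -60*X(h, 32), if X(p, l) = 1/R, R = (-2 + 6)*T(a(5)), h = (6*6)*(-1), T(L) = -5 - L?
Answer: -15/13 ≈ -1.1538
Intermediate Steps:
a(S) = -18 (a(S) = -6*3 = -18)
h = -36 (h = 36*(-1) = -36)
R = 52 (R = (-2 + 6)*(-5 - 1*(-18)) = 4*(-5 + 18) = 4*13 = 52)
X(p, l) = 1/52
-60*X(h, 32) = -60*1/52 = -15/13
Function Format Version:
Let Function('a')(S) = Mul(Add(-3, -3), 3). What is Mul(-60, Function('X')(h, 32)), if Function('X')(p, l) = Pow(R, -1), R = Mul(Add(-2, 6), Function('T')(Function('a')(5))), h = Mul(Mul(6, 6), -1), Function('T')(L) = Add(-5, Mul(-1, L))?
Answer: Rational(-15, 13) ≈ -1.1538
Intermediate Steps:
Function('a')(S) = -18 (Function('a')(S) = Mul(-6, 3) = -18)
h = -36 (h = Mul(36, -1) = -36)
R = 52 (R = Mul(Add(-2, 6), Add(-5, Mul(-1, -18))) = Mul(4, Add(-5, 18)) = Mul(4, 13) = 52)
Function('X')(p, l) = Rational(1, 52) (Function('X')(p, l) = Pow(52, -1) = Rational(1, 52))
Mul(-60, Function('X')(h, 32)) = Mul(-60, Rational(1, 52)) = Rational(-15, 13)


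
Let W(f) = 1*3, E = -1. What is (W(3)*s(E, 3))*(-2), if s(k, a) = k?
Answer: 6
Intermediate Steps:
W(f) = 3
(W(3)*s(E, 3))*(-2) = (3*(-1))*(-2) = -3*(-2) = 6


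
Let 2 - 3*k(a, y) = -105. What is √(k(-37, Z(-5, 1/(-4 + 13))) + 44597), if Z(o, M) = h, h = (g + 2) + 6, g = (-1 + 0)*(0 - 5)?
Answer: √401694/3 ≈ 211.26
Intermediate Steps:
g = 5 (g = -1*(-5) = 5)
h = 13 (h = (5 + 2) + 6 = 7 + 6 = 13)
Z(o, M) = 13
k(a, y) = 107/3 (k(a, y) = ⅔ - ⅓*(-105) = ⅔ + 35 = 107/3)
√(k(-37, Z(-5, 1/(-4 + 13))) + 44597) = √(107/3 + 44597) = √(133898/3) = √401694/3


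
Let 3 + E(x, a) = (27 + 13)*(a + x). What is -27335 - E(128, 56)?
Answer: -34692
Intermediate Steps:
E(x, a) = -3 + 40*a + 40*x (E(x, a) = -3 + (27 + 13)*(a + x) = -3 + 40*(a + x) = -3 + (40*a + 40*x) = -3 + 40*a + 40*x)
-27335 - E(128, 56) = -27335 - (-3 + 40*56 + 40*128) = -27335 - (-3 + 2240 + 5120) = -27335 - 1*7357 = -27335 - 7357 = -34692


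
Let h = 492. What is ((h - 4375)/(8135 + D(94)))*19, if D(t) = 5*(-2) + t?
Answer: -73777/8219 ≈ -8.9764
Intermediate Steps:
D(t) = -10 + t
((h - 4375)/(8135 + D(94)))*19 = ((492 - 4375)/(8135 + (-10 + 94)))*19 = -3883/(8135 + 84)*19 = -3883/8219*19 = -73777/8219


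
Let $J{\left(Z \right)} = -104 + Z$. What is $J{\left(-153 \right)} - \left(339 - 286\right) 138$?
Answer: $-7571$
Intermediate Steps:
$J{\left(-153 \right)} - \left(339 - 286\right) 138 = \left(-104 - 153\right) - \left(339 - 286\right) 138 = -257 - 53 \cdot 138 = -257 - 7314 = -7571$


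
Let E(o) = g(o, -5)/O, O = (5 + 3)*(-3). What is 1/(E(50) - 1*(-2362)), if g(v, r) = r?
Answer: 24/56693 ≈ 0.00042333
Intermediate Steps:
O = -24 (O = 8*(-3) = -24)
E(o) = 5/24 (E(o) = -5/(-24) = -5*(-1/24) = 5/24)
1/(E(50) - 1*(-2362)) = 1/(5/24 - 1*(-2362)) = 1/(5/24 + 2362) = 1/(56693/24) = 24/56693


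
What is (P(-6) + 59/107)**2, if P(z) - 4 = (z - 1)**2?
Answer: 32832900/11449 ≈ 2867.8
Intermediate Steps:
P(z) = 4 + (-1 + z)**2 (P(z) = 4 + (z - 1)**2 = 4 + (-1 + z)**2)
(P(-6) + 59/107)**2 = ((4 + (-1 - 6)**2) + 59/107)**2 = ((4 + (-7)**2) + 59*(1/107))**2 = ((4 + 49) + 59/107)**2 = (53 + 59/107)**2 = (5730/107)**2 = 32832900/11449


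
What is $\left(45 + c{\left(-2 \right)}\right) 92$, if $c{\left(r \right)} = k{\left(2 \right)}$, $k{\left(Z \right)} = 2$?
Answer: $4324$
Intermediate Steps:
$c{\left(r \right)} = 2$
$\left(45 + c{\left(-2 \right)}\right) 92 = \left(45 + 2\right) 92 = 47 \cdot 92 = 4324$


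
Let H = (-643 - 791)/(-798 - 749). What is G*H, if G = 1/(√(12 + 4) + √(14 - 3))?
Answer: 5736/7735 - 1434*√11/7735 ≈ 0.12669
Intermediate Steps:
H = 1434/1547 (H = -1434/(-1547) = -1434*(-1/1547) = 1434/1547 ≈ 0.92696)
G = 1/(4 + √11) (G = 1/(√16 + √11) = 1/(4 + √11) ≈ 0.13668)
G*H = (⅘ - √11/5)*(1434/1547) = 5736/7735 - 1434*√11/7735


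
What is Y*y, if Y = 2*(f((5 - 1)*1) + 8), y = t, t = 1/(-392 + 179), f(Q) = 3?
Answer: -22/213 ≈ -0.10329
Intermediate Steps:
t = -1/213 (t = 1/(-213) = -1/213 ≈ -0.0046948)
y = -1/213 ≈ -0.0046948
Y = 22 (Y = 2*(3 + 8) = 2*11 = 22)
Y*y = 22*(-1/213) = -22/213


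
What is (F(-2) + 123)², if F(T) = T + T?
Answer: 14161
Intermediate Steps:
F(T) = 2*T
(F(-2) + 123)² = (2*(-2) + 123)² = (-4 + 123)² = 119² = 14161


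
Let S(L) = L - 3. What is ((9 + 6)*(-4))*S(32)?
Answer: -1740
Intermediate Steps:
S(L) = -3 + L
((9 + 6)*(-4))*S(32) = ((9 + 6)*(-4))*(-3 + 32) = (15*(-4))*29 = -60*29 = -1740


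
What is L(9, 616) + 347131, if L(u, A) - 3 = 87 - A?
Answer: 346605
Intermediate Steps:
L(u, A) = 90 - A (L(u, A) = 3 + (87 - A) = 90 - A)
L(9, 616) + 347131 = (90 - 1*616) + 347131 = (90 - 616) + 347131 = -526 + 347131 = 346605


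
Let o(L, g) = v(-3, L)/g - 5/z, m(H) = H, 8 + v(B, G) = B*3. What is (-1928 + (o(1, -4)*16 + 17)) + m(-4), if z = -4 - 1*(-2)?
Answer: -1807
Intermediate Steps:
z = -2 (z = -4 + 2 = -2)
v(B, G) = -8 + 3*B (v(B, G) = -8 + B*3 = -8 + 3*B)
o(L, g) = 5/2 - 17/g (o(L, g) = (-8 + 3*(-3))/g - 5/(-2) = (-8 - 9)/g - 5*(-½) = -17/g + 5/2 = 5/2 - 17/g)
(-1928 + (o(1, -4)*16 + 17)) + m(-4) = (-1928 + ((5/2 - 17/(-4))*16 + 17)) - 4 = (-1928 + ((5/2 - 17*(-¼))*16 + 17)) - 4 = (-1928 + ((5/2 + 17/4)*16 + 17)) - 4 = (-1928 + ((27/4)*16 + 17)) - 4 = (-1928 + (108 + 17)) - 4 = (-1928 + 125) - 4 = -1803 - 4 = -1807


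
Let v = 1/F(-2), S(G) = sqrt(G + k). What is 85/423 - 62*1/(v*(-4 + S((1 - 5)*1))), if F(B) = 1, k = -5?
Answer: 107029/10575 + 186*I/25 ≈ 10.121 + 7.44*I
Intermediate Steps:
S(G) = sqrt(-5 + G) (S(G) = sqrt(G - 5) = sqrt(-5 + G))
v = 1 (v = 1/1 = 1)
85/423 - 62*1/(v*(-4 + S((1 - 5)*1))) = 85/423 - 62/(-4 + sqrt(-5 + (1 - 5)*1)) = 85*(1/423) - 62/(-4 + sqrt(-5 - 4*1)) = 85/423 - 62/(-4 + sqrt(-5 - 4)) = 85/423 - 62/(-4 + sqrt(-9)) = 85/423 - (-248/25 - 186*I/25) = 85/423 - 62*(-4 - 3*I)/25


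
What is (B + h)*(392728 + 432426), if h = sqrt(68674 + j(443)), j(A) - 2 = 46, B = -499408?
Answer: -412088508832 + 825154*sqrt(68722) ≈ -4.1187e+11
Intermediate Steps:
j(A) = 48 (j(A) = 2 + 46 = 48)
h = sqrt(68722) (h = sqrt(68674 + 48) = sqrt(68722) ≈ 262.15)
(B + h)*(392728 + 432426) = (-499408 + sqrt(68722))*(392728 + 432426) = (-499408 + sqrt(68722))*825154 = -412088508832 + 825154*sqrt(68722)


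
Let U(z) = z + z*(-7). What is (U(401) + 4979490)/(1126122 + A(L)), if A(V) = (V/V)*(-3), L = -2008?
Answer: 1659028/375373 ≈ 4.4197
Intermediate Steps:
U(z) = -6*z (U(z) = z - 7*z = -6*z)
A(V) = -3 (A(V) = 1*(-3) = -3)
(U(401) + 4979490)/(1126122 + A(L)) = (-6*401 + 4979490)/(1126122 - 3) = (-2406 + 4979490)/1126119 = 4977084*(1/1126119) = 1659028/375373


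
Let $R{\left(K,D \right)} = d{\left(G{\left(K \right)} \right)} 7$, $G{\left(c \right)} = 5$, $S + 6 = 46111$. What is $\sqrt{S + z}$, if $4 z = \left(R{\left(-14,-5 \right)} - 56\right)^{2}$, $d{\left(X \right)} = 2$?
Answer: $37 \sqrt{34} \approx 215.75$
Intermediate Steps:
$S = 46105$ ($S = -6 + 46111 = 46105$)
$R{\left(K,D \right)} = 14$ ($R{\left(K,D \right)} = 2 \cdot 7 = 14$)
$z = 441$ ($z = \frac{\left(14 - 56\right)^{2}}{4} = \frac{\left(-42\right)^{2}}{4} = \frac{1}{4} \cdot 1764 = 441$)
$\sqrt{S + z} = \sqrt{46105 + 441} = \sqrt{46546} = 37 \sqrt{34}$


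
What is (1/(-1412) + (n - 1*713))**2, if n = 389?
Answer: 209296185121/1993744 ≈ 1.0498e+5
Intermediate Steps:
(1/(-1412) + (n - 1*713))**2 = (1/(-1412) + (389 - 1*713))**2 = (-1/1412 + (389 - 713))**2 = (-1/1412 - 324)**2 = (-457489/1412)**2 = 209296185121/1993744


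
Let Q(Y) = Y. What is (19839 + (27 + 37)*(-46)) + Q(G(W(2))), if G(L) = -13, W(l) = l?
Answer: 16882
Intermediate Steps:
(19839 + (27 + 37)*(-46)) + Q(G(W(2))) = (19839 + (27 + 37)*(-46)) - 13 = (19839 + 64*(-46)) - 13 = (19839 - 2944) - 13 = 16895 - 13 = 16882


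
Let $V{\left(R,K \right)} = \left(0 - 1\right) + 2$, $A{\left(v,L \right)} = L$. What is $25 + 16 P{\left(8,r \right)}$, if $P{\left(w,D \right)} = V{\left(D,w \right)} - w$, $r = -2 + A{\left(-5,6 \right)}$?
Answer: $-87$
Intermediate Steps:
$V{\left(R,K \right)} = 1$ ($V{\left(R,K \right)} = -1 + 2 = 1$)
$r = 4$ ($r = -2 + 6 = 4$)
$P{\left(w,D \right)} = 1 - w$
$25 + 16 P{\left(8,r \right)} = 25 + 16 \left(1 - 8\right) = 25 + 16 \left(-7\right) = 25 - 112 = -87$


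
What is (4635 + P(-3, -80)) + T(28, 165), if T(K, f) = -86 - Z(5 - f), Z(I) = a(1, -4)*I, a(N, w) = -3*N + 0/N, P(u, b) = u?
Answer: 4066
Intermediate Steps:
a(N, w) = -3*N (a(N, w) = -3*N + 0 = -3*N)
Z(I) = -3*I (Z(I) = (-3*1)*I = -3*I)
T(K, f) = -71 - 3*f (T(K, f) = -86 - (-3)*(5 - f) = -86 - (-15 + 3*f) = -86 + (15 - 3*f) = -71 - 3*f)
(4635 + P(-3, -80)) + T(28, 165) = (4635 - 3) + (-71 - 3*165) = 4632 + (-71 - 495) = 4632 - 566 = 4066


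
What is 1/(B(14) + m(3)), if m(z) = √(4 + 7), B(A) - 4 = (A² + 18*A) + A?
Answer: 466/217145 - √11/217145 ≈ 0.0021308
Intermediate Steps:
B(A) = 4 + A² + 19*A (B(A) = 4 + ((A² + 18*A) + A) = 4 + (A² + 19*A) = 4 + A² + 19*A)
m(z) = √11
1/(B(14) + m(3)) = 1/((4 + 14² + 19*14) + √11) = 1/((4 + 196 + 266) + √11) = 1/(466 + √11)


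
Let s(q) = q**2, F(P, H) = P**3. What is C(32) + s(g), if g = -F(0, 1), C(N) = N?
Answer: 32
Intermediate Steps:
g = 0 (g = -1*0**3 = -1*0 = 0)
C(32) + s(g) = 32 + 0**2 = 32 + 0 = 32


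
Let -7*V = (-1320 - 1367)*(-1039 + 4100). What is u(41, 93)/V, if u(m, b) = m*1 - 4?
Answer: 259/8224907 ≈ 3.1490e-5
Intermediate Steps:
u(m, b) = -4 + m (u(m, b) = m - 4 = -4 + m)
V = 8224907/7 (V = -(-1320 - 1367)*(-1039 + 4100)/7 = -(-2687)*3061/7 = -⅐*(-8224907) = 8224907/7 ≈ 1.1750e+6)
u(41, 93)/V = (-4 + 41)/(8224907/7) = 37*(7/8224907) = 259/8224907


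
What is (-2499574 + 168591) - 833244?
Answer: -3164227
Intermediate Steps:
(-2499574 + 168591) - 833244 = -2330983 - 833244 = -3164227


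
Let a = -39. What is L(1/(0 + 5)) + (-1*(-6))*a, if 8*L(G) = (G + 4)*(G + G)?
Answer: -23379/100 ≈ -233.79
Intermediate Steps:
L(G) = G*(4 + G)/4 (L(G) = ((G + 4)*(G + G))/8 = ((4 + G)*(2*G))/8 = (2*G*(4 + G))/8 = G*(4 + G)/4)
L(1/(0 + 5)) + (-1*(-6))*a = (4 + 1/(0 + 5))/(4*(0 + 5)) - 1*(-6)*(-39) = (1/4)*(4 + 1/5)/5 + 6*(-39) = (1/4)*(1/5)*(4 + 1/5) - 234 = (1/4)*(1/5)*(21/5) - 234 = 21/100 - 234 = -23379/100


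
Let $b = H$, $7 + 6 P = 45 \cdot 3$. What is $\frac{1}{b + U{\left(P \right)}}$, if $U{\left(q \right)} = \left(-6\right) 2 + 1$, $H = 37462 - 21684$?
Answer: $\frac{1}{15767} \approx 6.3424 \cdot 10^{-5}$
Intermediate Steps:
$P = \frac{64}{3}$ ($P = - \frac{7}{6} + \frac{45 \cdot 3}{6} = - \frac{7}{6} + \frac{1}{6} \cdot 135 = - \frac{7}{6} + \frac{45}{2} = \frac{64}{3} \approx 21.333$)
$H = 15778$ ($H = 37462 - 21684 = 15778$)
$U{\left(q \right)} = -11$ ($U{\left(q \right)} = -12 + 1 = -11$)
$b = 15778$
$\frac{1}{b + U{\left(P \right)}} = \frac{1}{15778 - 11} = \frac{1}{15767}$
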